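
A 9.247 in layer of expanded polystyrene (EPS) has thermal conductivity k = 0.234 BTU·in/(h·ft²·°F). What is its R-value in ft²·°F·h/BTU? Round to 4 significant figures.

39.52 ft²·°F·h/BTU

R = L/k = 9.247/0.234 = 39.517 ft²·°F·h/BTU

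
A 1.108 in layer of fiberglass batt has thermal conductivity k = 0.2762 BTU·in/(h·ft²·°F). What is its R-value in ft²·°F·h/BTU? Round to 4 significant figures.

4.012 ft²·°F·h/BTU

R = L/k = 1.108/0.2762 = 4.0116 ft²·°F·h/BTU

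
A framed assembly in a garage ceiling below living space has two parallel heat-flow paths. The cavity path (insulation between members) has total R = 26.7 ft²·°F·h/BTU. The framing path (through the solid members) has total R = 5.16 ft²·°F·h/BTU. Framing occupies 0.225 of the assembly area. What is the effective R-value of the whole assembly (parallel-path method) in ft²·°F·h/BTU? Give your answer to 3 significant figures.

13.8 ft²·°F·h/BTU

U_eff = 0.775/26.7 + 0.225/5.16 = 0.02903 + 0.0436 = 0.07263
R_eff = 1/U_eff = 13.77 ft²·°F·h/BTU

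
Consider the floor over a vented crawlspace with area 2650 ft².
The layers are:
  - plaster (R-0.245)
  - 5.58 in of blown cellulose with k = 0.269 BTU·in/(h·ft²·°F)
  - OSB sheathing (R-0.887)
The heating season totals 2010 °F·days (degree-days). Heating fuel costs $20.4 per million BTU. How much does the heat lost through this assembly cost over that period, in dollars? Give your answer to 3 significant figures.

5.58/0.269 = 20.74
R_total = 0.245 + 20.74 + 0.887 = 21.88 ft²·°F·h/BTU
E = A × HDD × 24 / R = 2650 × 2010 × 24 / 21.88 = 5844000 BTU
Cost = 5844000/10⁶ × 20.4 = $119.2

119 dollars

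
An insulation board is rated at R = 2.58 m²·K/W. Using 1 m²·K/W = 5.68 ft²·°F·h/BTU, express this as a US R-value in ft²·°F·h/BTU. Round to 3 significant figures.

14.7 ft²·°F·h/BTU

R_US = 2.58 × 5.68 = 14.65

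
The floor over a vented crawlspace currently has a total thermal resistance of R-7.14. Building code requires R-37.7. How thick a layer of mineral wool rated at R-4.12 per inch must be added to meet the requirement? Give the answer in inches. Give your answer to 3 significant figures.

7.42 in

ΔR = 37.7 − 7.14 = 30.56 ft²·°F·h/BTU
L = ΔR / (R/in) = 30.56/4.12 = 7.417 in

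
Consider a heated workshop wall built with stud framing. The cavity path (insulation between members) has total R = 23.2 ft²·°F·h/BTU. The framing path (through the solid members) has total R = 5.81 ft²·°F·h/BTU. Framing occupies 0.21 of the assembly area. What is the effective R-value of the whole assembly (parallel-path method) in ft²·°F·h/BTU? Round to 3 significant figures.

14.2 ft²·°F·h/BTU

U_eff = 0.79/23.2 + 0.21/5.81 = 0.03405 + 0.03614 = 0.0702
R_eff = 1/U_eff = 14.25 ft²·°F·h/BTU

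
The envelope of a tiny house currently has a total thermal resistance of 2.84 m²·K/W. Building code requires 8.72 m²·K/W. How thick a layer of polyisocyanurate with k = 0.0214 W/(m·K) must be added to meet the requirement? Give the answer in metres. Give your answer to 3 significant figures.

0.126 m

ΔR = 8.72 − 2.84 = 5.88 m²·K/W
L = ΔR × k = 5.88 × 0.0214 = 0.1258 m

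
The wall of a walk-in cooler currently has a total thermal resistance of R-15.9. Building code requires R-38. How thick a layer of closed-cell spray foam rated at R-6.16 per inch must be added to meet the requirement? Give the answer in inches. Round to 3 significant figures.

ΔR = 38 − 15.9 = 22.1 ft²·°F·h/BTU
L = ΔR / (R/in) = 22.1/6.16 = 3.588 in

3.59 in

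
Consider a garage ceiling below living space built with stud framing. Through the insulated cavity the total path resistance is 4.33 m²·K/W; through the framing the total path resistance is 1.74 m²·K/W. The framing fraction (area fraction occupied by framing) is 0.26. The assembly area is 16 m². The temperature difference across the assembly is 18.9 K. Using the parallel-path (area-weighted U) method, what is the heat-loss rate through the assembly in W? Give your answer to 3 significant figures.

96.9 W

U_eff = 0.74/4.33 + 0.26/1.74 = 0.1709 + 0.1494 = 0.3203
R_eff = 1/U_eff = 3.122 m²·K/W
Q = 16 × 18.9 / 3.122 = 96.87 W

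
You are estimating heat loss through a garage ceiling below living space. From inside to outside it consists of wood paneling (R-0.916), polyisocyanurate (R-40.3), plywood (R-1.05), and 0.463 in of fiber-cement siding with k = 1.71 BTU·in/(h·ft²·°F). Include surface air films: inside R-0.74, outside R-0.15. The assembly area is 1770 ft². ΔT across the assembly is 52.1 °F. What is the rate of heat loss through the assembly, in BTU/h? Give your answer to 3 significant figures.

2120 BTU/h

0.463/1.71 = 0.2708
R_total = 0.74 + 0.916 + 40.3 + 1.05 + 0.2708 + 0.15 = 43.43 ft²·°F·h/BTU
Q = A·ΔT/R = 1770 × 52.1 / 43.43 = 2124 BTU/h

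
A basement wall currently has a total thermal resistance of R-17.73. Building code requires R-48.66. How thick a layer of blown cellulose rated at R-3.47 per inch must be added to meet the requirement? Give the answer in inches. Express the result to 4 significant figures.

8.914 in

ΔR = 48.66 − 17.73 = 30.93 ft²·°F·h/BTU
L = ΔR / (R/in) = 30.93/3.47 = 8.9135 in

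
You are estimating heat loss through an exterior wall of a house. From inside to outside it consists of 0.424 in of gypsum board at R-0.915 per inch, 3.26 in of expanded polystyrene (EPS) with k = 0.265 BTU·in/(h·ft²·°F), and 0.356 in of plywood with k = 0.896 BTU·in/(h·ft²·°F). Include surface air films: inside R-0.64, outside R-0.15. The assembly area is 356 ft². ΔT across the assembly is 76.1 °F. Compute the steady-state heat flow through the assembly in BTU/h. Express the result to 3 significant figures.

0.424 × 0.915 = 0.388
3.26/0.265 = 12.3
0.356/0.896 = 0.3973
R_total = 0.64 + 0.388 + 12.3 + 0.3973 + 0.15 = 13.88 ft²·°F·h/BTU
Q = A·ΔT/R = 356 × 76.1 / 13.88 = 1952 BTU/h

1950 BTU/h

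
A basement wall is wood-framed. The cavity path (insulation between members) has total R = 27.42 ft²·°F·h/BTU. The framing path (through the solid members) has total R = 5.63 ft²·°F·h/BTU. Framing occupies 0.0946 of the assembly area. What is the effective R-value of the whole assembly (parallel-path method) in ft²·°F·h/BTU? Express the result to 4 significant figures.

20.07 ft²·°F·h/BTU

U_eff = 0.9054/27.42 + 0.0946/5.63 = 0.03302 + 0.016803 = 0.049823
R_eff = 1/U_eff = 20.071 ft²·°F·h/BTU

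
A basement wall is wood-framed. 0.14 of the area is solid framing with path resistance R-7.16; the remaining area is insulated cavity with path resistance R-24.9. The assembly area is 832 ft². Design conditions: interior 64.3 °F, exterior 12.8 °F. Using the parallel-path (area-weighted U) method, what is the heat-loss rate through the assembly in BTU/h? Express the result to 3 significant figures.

U_eff = 0.86/24.9 + 0.14/7.16 = 0.03454 + 0.01955 = 0.05409
R_eff = 1/U_eff = 18.49 ft²·°F·h/BTU
Q = 832 × (64.3 − 12.8) / 18.49 = 2318 BTU/h

2320 BTU/h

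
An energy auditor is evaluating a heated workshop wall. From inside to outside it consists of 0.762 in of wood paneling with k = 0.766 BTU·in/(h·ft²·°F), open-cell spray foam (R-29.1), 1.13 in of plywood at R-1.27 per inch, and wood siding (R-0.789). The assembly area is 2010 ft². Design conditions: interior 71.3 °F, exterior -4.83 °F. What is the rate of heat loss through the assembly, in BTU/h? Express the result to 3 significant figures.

4730 BTU/h

0.762/0.766 = 0.9948
1.13 × 1.27 = 1.435
R_total = 0.9948 + 29.1 + 1.435 + 0.789 = 32.32 ft²·°F·h/BTU
Q = A·ΔT/R = 2010 × (71.3 − (-4.83)) / 32.32 = 4735 BTU/h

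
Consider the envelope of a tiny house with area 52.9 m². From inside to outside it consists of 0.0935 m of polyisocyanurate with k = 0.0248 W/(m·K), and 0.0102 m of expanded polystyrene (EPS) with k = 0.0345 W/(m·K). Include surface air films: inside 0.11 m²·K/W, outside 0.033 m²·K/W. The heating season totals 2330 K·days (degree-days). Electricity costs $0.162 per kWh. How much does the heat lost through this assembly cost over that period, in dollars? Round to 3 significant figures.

0.0935/0.0248 = 3.77
0.0102/0.0345 = 0.2957
R_total = 0.11 + 3.77 + 0.2957 + 0.033 = 4.209 m²·K/W
E = A × HDD × 24 / R / 1000 = 52.9 × 2330 × 24 / 4.209 / 1000 = 702.9 kWh
Cost = 702.9 × 0.162 = $113.9

114 dollars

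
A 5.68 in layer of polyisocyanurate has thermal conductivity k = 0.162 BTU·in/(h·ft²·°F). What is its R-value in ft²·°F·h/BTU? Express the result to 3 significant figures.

35.1 ft²·°F·h/BTU

R = L/k = 5.68/0.162 = 35.06 ft²·°F·h/BTU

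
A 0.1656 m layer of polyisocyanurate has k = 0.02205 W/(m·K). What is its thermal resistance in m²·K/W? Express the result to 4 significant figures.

R = L/k = 0.1656/0.02205 = 7.5102 m²·K/W

7.510 m²·K/W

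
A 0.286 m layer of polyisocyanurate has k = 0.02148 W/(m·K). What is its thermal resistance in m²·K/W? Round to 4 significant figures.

13.31 m²·K/W

R = L/k = 0.286/0.02148 = 13.315 m²·K/W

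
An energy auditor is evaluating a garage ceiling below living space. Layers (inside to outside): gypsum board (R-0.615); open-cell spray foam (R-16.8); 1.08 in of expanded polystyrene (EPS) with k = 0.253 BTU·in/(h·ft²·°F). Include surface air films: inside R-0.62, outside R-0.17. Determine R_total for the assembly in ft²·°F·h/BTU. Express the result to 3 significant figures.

22.5 ft²·°F·h/BTU

1.08/0.253 = 4.269
R_total = 0.62 + 0.615 + 16.8 + 4.269 + 0.17 = 22.47 ft²·°F·h/BTU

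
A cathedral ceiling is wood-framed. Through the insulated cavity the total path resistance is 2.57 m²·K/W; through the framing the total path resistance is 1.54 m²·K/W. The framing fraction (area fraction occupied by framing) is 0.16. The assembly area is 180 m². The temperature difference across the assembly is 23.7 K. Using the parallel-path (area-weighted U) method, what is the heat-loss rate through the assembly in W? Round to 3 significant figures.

U_eff = 0.84/2.57 + 0.16/1.54 = 0.3268 + 0.1039 = 0.4307
R_eff = 1/U_eff = 2.322 m²·K/W
Q = 180 × 23.7 / 2.322 = 1838 W

1840 W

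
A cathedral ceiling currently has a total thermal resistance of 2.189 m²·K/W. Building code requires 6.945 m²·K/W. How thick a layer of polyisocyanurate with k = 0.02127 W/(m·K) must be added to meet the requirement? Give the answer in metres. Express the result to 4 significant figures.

ΔR = 6.945 − 2.189 = 4.756 m²·K/W
L = ΔR × k = 4.756 × 0.02127 = 0.10116 m

0.1012 m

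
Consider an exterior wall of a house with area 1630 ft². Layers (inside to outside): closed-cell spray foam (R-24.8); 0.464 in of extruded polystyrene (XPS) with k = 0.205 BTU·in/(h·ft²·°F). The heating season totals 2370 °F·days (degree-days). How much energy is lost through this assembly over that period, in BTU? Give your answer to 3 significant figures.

0.464/0.205 = 2.263
R_total = 24.8 + 2.263 = 27.06 ft²·°F·h/BTU
E = A × HDD × 24 / R = 1630 × 2370 × 24 / 27.06 = 3426000 BTU

3430000 BTU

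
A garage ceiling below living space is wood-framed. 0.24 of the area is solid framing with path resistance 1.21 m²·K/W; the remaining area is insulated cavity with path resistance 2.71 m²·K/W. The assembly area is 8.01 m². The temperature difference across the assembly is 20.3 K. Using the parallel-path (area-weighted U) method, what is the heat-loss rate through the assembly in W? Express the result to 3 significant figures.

U_eff = 0.76/2.71 + 0.24/1.21 = 0.2804 + 0.1983 = 0.4788
R_eff = 1/U_eff = 2.089 m²·K/W
Q = 8.01 × 20.3 / 2.089 = 77.85 W

77.9 W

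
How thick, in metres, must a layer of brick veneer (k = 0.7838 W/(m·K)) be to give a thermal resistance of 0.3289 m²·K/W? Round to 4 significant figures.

0.2578 m

L = R·k = 0.3289 × 0.7838 = 0.25779 m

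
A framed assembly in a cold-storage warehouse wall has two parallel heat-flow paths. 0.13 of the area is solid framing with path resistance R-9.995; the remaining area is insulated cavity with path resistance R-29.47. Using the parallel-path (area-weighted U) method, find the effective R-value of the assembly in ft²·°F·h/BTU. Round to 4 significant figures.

U_eff = 0.87/29.47 + 0.13/9.995 = 0.029522 + 0.013007 = 0.042528
R_eff = 1/U_eff = 23.514 ft²·°F·h/BTU

23.51 ft²·°F·h/BTU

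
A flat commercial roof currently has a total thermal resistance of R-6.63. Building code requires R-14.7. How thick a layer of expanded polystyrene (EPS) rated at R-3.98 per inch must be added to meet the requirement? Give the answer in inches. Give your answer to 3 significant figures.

2.03 in

ΔR = 14.7 − 6.63 = 8.07 ft²·°F·h/BTU
L = ΔR / (R/in) = 8.07/3.98 = 2.028 in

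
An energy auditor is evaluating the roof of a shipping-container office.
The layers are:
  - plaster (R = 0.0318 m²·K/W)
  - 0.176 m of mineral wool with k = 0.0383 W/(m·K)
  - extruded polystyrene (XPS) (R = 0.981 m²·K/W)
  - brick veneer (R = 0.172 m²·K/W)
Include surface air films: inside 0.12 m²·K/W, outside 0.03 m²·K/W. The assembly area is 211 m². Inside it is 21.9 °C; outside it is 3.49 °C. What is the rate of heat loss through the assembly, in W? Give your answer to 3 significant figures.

655 W

0.176/0.0383 = 4.595
R_total = 0.12 + 0.0318 + 4.595 + 0.981 + 0.172 + 0.03 = 5.93 m²·K/W
Q = A·ΔT/R = 211 × (21.9 − 3.49) / 5.93 = 655 W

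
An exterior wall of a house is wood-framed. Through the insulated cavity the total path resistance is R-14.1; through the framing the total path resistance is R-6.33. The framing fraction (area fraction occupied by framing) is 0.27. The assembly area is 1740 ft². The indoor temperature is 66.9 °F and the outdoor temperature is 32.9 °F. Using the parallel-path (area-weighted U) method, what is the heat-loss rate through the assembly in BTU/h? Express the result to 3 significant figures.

5590 BTU/h

U_eff = 0.73/14.1 + 0.27/6.33 = 0.05177 + 0.04265 = 0.09443
R_eff = 1/U_eff = 10.59 ft²·°F·h/BTU
Q = 1740 × (66.9 − 32.9) / 10.59 = 5586 BTU/h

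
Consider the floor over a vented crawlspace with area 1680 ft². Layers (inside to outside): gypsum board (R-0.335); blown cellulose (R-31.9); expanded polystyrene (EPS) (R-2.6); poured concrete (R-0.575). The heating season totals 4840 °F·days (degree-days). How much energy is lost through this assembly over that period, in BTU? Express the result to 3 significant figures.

R_total = 0.335 + 31.9 + 2.6 + 0.575 = 35.41 ft²·°F·h/BTU
E = A × HDD × 24 / R = 1680 × 4840 × 24 / 35.41 = 5511000 BTU

5510000 BTU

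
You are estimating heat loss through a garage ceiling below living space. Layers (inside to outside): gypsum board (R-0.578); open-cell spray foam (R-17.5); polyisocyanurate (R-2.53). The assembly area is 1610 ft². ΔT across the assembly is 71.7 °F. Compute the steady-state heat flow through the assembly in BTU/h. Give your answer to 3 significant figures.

5600 BTU/h

R_total = 0.578 + 17.5 + 2.53 = 20.61 ft²·°F·h/BTU
Q = A·ΔT/R = 1610 × 71.7 / 20.61 = 5602 BTU/h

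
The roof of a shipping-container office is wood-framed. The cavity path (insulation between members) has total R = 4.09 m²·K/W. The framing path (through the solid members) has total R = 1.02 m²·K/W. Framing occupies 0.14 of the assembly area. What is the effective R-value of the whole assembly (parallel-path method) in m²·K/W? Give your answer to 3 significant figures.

U_eff = 0.86/4.09 + 0.14/1.02 = 0.2103 + 0.1373 = 0.3475
R_eff = 1/U_eff = 2.878 m²·K/W

2.88 m²·K/W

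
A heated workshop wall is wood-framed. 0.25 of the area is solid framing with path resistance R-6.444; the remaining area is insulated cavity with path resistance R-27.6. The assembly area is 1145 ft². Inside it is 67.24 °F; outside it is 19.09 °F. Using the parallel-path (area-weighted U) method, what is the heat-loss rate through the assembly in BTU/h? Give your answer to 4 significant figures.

3637 BTU/h

U_eff = 0.75/27.6 + 0.25/6.444 = 0.027174 + 0.038796 = 0.06597
R_eff = 1/U_eff = 15.158 ft²·°F·h/BTU
Q = 1145 × (67.24 − 19.09) / 15.158 = 3637 BTU/h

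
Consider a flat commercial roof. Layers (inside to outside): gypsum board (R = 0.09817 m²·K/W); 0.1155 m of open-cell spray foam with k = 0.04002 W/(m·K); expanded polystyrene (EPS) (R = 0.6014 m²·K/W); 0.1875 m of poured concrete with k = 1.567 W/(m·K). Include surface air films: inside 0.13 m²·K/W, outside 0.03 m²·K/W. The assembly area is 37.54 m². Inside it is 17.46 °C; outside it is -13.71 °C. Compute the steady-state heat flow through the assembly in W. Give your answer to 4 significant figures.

302.7 W

0.1155/0.04002 = 2.8861
0.1875/1.567 = 0.11966
R_total = 0.13 + 0.09817 + 2.8861 + 0.6014 + 0.11966 + 0.03 = 3.8653 m²·K/W
Q = A·ΔT/R = 37.54 × (17.46 − (-13.71)) / 3.8653 = 302.73 W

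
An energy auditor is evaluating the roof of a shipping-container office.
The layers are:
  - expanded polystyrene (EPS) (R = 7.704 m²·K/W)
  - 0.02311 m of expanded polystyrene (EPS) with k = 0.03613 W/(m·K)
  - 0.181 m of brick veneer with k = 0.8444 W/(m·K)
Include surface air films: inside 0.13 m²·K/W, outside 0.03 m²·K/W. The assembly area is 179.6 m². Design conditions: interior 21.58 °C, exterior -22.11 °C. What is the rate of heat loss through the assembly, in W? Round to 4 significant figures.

900.1 W

0.02311/0.03613 = 0.63963
0.181/0.8444 = 0.21435
R_total = 0.13 + 7.704 + 0.63963 + 0.21435 + 0.03 = 8.718 m²·K/W
Q = A·ΔT/R = 179.6 × (21.58 − (-22.11)) / 8.718 = 900.06 W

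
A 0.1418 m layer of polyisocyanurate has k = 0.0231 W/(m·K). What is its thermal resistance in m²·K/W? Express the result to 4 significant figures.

R = L/k = 0.1418/0.0231 = 6.1385 m²·K/W

6.139 m²·K/W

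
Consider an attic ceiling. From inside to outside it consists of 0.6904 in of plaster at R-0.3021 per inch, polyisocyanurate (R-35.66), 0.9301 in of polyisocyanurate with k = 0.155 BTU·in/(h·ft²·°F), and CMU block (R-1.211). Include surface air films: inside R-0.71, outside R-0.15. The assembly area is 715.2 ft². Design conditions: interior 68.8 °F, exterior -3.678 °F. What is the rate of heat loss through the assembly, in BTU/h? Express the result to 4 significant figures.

1180 BTU/h

0.6904 × 0.3021 = 0.20857
0.9301/0.155 = 6.0006
R_total = 0.71 + 0.20857 + 35.66 + 6.0006 + 1.211 + 0.15 = 43.94 ft²·°F·h/BTU
Q = A·ΔT/R = 715.2 × (68.8 − (-3.678)) / 43.94 = 1179.7 BTU/h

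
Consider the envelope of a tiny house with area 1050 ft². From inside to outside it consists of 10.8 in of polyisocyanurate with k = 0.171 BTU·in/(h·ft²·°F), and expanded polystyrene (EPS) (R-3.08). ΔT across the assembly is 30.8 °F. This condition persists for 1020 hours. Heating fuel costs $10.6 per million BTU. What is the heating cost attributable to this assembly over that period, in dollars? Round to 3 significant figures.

5.28 dollars

10.8/0.171 = 63.16
R_total = 63.16 + 3.08 = 66.24 ft²·°F·h/BTU
Q = 1050 × 30.8 / 66.24 = 488.2 BTU/h
E = 488.2 × 1020 = 498000 BTU
Cost = 498000/10⁶ × 10.6 = $5.279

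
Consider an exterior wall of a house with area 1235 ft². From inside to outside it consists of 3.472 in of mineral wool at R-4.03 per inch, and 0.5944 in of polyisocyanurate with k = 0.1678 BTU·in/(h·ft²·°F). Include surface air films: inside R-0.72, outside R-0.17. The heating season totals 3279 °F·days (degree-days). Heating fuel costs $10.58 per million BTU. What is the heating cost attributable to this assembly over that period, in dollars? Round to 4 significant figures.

3.472 × 4.03 = 13.992
0.5944/0.1678 = 3.5423
R_total = 0.72 + 13.992 + 3.5423 + 0.17 = 18.424 ft²·°F·h/BTU
E = A × HDD × 24 / R = 1235 × 3279 × 24 / 18.424 = 5275000 BTU
Cost = 5275000/10⁶ × 10.58 = $55.81

55.81 dollars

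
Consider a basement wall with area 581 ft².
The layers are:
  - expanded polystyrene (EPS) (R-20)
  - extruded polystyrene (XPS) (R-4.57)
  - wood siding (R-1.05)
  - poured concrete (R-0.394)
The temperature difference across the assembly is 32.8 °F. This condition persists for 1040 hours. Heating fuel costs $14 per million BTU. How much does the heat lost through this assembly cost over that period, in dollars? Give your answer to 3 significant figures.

10.7 dollars

R_total = 20 + 4.57 + 1.05 + 0.394 = 26.01 ft²·°F·h/BTU
Q = 581 × 32.8 / 26.01 = 732.6 BTU/h
E = 732.6 × 1040 = 761900 BTU
Cost = 761900/10⁶ × 14 = $10.67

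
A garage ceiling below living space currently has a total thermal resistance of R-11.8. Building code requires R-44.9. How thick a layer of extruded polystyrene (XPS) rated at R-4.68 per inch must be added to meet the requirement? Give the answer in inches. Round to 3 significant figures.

7.07 in

ΔR = 44.9 − 11.8 = 33.1 ft²·°F·h/BTU
L = ΔR / (R/in) = 33.1/4.68 = 7.073 in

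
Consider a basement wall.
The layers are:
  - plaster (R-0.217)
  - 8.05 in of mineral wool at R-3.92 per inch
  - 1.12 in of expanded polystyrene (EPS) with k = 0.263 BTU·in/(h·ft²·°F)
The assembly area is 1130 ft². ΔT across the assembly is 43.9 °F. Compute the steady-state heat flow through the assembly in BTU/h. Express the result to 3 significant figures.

8.05 × 3.92 = 31.56
1.12/0.263 = 4.259
R_total = 0.217 + 31.56 + 4.259 = 36.03 ft²·°F·h/BTU
Q = A·ΔT/R = 1130 × 43.9 / 36.03 = 1377 BTU/h

1380 BTU/h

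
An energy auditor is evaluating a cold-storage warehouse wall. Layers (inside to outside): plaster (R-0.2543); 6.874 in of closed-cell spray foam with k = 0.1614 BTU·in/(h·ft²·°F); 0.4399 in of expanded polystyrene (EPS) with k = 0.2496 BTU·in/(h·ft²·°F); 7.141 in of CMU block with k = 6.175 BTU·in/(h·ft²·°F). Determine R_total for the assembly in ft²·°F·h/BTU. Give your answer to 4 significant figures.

45.76 ft²·°F·h/BTU

6.874/0.1614 = 42.59
0.4399/0.2496 = 1.7624
7.141/6.175 = 1.1564
R_total = 0.2543 + 42.59 + 1.7624 + 1.1564 = 45.763 ft²·°F·h/BTU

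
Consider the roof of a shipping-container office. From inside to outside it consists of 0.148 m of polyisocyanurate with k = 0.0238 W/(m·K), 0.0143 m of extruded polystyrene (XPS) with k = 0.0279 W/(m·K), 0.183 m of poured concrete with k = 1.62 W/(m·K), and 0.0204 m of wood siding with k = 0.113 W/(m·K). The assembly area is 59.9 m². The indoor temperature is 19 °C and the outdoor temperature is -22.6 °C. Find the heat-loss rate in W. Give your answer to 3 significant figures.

0.148/0.0238 = 6.218
0.0143/0.0279 = 0.5125
0.183/1.62 = 0.113
0.0204/0.113 = 0.1805
R_total = 6.218 + 0.5125 + 0.113 + 0.1805 = 7.025 m²·K/W
Q = A·ΔT/R = 59.9 × (19 − (-22.6)) / 7.025 = 354.7 W

355 W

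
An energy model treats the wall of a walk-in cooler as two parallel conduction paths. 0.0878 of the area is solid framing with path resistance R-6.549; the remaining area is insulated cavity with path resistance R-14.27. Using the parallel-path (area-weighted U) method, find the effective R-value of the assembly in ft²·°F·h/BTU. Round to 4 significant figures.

U_eff = 0.9122/14.27 + 0.0878/6.549 = 0.063924 + 0.013407 = 0.077331
R_eff = 1/U_eff = 12.931 ft²·°F·h/BTU

12.93 ft²·°F·h/BTU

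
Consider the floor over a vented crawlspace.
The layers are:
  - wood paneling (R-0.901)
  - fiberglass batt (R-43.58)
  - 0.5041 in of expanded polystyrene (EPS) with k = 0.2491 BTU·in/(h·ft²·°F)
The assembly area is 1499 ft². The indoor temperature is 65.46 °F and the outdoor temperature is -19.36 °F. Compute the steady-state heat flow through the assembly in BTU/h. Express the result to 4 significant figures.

0.5041/0.2491 = 2.0237
R_total = 0.901 + 43.58 + 2.0237 = 46.505 ft²·°F·h/BTU
Q = A·ΔT/R = 1499 × (65.46 − (-19.36)) / 46.505 = 2734 BTU/h

2734 BTU/h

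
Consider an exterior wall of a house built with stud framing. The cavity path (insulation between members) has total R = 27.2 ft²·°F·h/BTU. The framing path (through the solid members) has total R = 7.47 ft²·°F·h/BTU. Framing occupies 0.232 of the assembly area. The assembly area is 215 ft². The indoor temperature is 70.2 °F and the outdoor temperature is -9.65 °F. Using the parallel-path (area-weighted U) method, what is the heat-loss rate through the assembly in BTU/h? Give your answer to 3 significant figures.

U_eff = 0.768/27.2 + 0.232/7.47 = 0.02824 + 0.03106 = 0.05929
R_eff = 1/U_eff = 16.87 ft²·°F·h/BTU
Q = 215 × (70.2 − (-9.65)) / 16.87 = 1018 BTU/h

1020 BTU/h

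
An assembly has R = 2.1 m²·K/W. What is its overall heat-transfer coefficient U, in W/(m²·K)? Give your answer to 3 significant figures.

U = 1/R = 1/2.1 = 0.4762

0.476 W/(m²·K)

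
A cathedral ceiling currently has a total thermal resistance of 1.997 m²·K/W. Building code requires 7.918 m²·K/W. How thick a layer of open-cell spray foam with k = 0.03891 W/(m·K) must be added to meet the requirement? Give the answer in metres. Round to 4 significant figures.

0.2304 m

ΔR = 7.918 − 1.997 = 5.921 m²·K/W
L = ΔR × k = 5.921 × 0.03891 = 0.23039 m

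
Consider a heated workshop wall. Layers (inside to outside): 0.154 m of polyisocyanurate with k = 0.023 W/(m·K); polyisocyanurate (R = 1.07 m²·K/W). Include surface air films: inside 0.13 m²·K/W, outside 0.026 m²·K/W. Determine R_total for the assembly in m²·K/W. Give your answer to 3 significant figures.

7.92 m²·K/W

0.154/0.023 = 6.696
R_total = 0.13 + 6.696 + 1.07 + 0.026 = 7.922 m²·K/W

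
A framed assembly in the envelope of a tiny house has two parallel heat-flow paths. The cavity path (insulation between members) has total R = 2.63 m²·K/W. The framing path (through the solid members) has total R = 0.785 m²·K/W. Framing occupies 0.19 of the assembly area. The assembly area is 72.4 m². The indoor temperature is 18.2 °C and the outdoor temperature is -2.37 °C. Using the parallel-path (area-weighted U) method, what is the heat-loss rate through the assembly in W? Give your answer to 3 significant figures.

819 W

U_eff = 0.81/2.63 + 0.19/0.785 = 0.308 + 0.242 = 0.55
R_eff = 1/U_eff = 1.818 m²·K/W
Q = 72.4 × (18.2 − (-2.37)) / 1.818 = 819.1 W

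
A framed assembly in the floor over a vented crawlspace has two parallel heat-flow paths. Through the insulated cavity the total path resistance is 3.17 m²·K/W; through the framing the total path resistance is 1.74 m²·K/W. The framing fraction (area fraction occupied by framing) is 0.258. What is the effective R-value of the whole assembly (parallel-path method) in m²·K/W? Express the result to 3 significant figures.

2.62 m²·K/W

U_eff = 0.742/3.17 + 0.258/1.74 = 0.2341 + 0.1483 = 0.3823
R_eff = 1/U_eff = 2.615 m²·K/W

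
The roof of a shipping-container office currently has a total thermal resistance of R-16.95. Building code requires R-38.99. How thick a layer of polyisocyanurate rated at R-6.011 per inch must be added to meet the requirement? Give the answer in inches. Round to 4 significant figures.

3.667 in

ΔR = 38.99 − 16.95 = 22.04 ft²·°F·h/BTU
L = ΔR / (R/in) = 22.04/6.011 = 3.6666 in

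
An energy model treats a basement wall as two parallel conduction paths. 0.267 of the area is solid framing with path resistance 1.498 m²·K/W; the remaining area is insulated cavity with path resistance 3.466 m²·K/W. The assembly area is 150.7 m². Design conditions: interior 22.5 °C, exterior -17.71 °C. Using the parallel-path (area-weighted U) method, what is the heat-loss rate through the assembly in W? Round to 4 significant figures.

U_eff = 0.733/3.466 + 0.267/1.498 = 0.21148 + 0.17824 = 0.38972
R_eff = 1/U_eff = 2.5659 m²·K/W
Q = 150.7 × (22.5 − (-17.71)) / 2.5659 = 2361.6 W

2362 W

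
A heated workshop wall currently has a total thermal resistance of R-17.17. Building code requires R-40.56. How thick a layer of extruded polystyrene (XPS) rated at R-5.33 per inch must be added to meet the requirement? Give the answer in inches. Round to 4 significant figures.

ΔR = 40.56 − 17.17 = 23.39 ft²·°F·h/BTU
L = ΔR / (R/in) = 23.39/5.33 = 4.3884 in

4.388 in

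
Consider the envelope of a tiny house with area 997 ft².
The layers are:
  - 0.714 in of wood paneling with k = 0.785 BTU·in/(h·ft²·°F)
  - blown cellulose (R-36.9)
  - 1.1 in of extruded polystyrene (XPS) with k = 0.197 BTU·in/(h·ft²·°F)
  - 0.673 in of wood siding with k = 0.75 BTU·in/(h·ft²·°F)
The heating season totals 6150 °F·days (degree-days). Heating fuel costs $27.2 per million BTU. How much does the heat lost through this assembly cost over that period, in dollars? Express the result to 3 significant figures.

90.4 dollars

0.714/0.785 = 0.9096
1.1/0.197 = 5.584
0.673/0.75 = 0.8973
R_total = 0.9096 + 36.9 + 5.584 + 0.8973 = 44.29 ft²·°F·h/BTU
E = A × HDD × 24 / R = 997 × 6150 × 24 / 44.29 = 3323000 BTU
Cost = 3323000/10⁶ × 27.2 = $90.37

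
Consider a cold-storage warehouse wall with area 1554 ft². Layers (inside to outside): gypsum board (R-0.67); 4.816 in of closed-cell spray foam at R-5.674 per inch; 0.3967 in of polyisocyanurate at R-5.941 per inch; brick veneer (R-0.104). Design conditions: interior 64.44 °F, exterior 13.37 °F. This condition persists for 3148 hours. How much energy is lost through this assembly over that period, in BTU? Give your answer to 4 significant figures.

4.816 × 5.674 = 27.326
0.3967 × 5.941 = 2.3568
R_total = 0.67 + 27.326 + 2.3568 + 0.104 = 30.457 ft²·°F·h/BTU
Q = 1554 × (64.44 − 13.37) / 30.457 = 2605.8 BTU/h
E = 2605.8 × 3148 = 8202900 BTU

8203000 BTU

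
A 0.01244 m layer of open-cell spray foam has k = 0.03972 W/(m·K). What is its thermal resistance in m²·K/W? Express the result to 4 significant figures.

R = L/k = 0.01244/0.03972 = 0.31319 m²·K/W

0.3132 m²·K/W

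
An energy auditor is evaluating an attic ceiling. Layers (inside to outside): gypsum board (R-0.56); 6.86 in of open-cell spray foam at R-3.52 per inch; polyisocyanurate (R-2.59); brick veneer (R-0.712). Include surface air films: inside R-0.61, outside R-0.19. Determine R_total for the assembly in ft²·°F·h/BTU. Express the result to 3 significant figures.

28.8 ft²·°F·h/BTU

6.86 × 3.52 = 24.15
R_total = 0.61 + 0.56 + 24.15 + 2.59 + 0.712 + 0.19 = 28.81 ft²·°F·h/BTU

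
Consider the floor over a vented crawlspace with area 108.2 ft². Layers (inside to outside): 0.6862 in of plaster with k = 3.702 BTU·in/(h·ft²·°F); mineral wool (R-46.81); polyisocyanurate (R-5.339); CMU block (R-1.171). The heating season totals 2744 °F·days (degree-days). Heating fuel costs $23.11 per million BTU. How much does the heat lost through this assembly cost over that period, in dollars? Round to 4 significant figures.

3.078 dollars

0.6862/3.702 = 0.18536
R_total = 0.18536 + 46.81 + 5.339 + 1.171 = 53.505 ft²·°F·h/BTU
E = A × HDD × 24 / R = 108.2 × 2744 × 24 / 53.505 = 133180 BTU
Cost = 133180/10⁶ × 23.11 = $3.0777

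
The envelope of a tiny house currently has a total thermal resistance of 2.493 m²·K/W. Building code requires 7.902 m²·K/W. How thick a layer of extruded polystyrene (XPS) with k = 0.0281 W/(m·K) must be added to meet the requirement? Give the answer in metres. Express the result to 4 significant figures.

0.1520 m

ΔR = 7.902 − 2.493 = 5.409 m²·K/W
L = ΔR × k = 5.409 × 0.0281 = 0.15199 m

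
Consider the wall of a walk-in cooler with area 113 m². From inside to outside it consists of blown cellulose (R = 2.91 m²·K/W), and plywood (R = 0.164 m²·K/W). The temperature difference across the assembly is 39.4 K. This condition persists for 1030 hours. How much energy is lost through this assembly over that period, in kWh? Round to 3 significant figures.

1490 kWh

R_total = 2.91 + 0.164 = 3.074 m²·K/W
Q = 113 × 39.4 / 3.074 = 1448 W
E = 1448 W × 1030 h / 1000 = 1492 kWh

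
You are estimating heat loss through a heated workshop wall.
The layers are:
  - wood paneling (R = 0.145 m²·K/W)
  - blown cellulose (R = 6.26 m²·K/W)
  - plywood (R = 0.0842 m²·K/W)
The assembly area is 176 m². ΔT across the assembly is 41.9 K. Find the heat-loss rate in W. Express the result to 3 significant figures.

R_total = 0.145 + 6.26 + 0.0842 = 6.489 m²·K/W
Q = A·ΔT/R = 176 × 41.9 / 6.489 = 1136 W

1140 W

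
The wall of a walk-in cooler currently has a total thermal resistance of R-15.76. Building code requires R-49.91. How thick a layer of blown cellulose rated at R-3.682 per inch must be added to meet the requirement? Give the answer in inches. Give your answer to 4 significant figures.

9.275 in

ΔR = 49.91 − 15.76 = 34.15 ft²·°F·h/BTU
L = ΔR / (R/in) = 34.15/3.682 = 9.2749 in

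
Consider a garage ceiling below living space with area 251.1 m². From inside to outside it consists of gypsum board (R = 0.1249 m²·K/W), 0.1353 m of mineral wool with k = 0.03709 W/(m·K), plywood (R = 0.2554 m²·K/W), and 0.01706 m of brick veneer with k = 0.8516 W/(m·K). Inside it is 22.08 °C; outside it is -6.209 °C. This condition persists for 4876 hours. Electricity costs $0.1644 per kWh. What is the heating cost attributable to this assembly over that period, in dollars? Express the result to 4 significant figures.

1407 dollars

0.1353/0.03709 = 3.6479
0.01706/0.8516 = 0.020033
R_total = 0.1249 + 3.6479 + 0.2554 + 0.020033 = 4.0482 m²·K/W
Q = 251.1 × (22.08 − (-6.209)) / 4.0482 = 1754.7 W
E = 1754.7 W × 4876 h / 1000 = 8555.9 kWh
Cost = 8555.9 × 0.1644 = $1406.6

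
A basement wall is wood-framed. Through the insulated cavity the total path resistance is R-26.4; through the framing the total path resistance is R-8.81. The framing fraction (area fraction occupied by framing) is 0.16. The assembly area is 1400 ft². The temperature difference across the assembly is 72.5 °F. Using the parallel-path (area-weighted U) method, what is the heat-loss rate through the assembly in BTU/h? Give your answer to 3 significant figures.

U_eff = 0.84/26.4 + 0.16/8.81 = 0.03182 + 0.01816 = 0.04998
R_eff = 1/U_eff = 20.01 ft²·°F·h/BTU
Q = 1400 × 72.5 / 20.01 = 5073 BTU/h

5070 BTU/h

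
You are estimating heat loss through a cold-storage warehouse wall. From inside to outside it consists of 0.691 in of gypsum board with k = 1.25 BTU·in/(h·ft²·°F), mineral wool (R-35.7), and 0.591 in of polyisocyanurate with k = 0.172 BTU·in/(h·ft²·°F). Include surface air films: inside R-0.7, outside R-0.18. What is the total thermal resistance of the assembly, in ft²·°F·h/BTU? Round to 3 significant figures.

0.691/1.25 = 0.5528
0.591/0.172 = 3.436
R_total = 0.7 + 0.5528 + 35.7 + 3.436 + 0.18 = 40.57 ft²·°F·h/BTU

40.6 ft²·°F·h/BTU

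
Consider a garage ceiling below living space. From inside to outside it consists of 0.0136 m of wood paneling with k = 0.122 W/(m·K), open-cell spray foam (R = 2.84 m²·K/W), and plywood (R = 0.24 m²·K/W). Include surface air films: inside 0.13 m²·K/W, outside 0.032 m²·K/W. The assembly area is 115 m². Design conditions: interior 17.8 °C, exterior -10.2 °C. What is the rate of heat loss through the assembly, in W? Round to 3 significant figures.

0.0136/0.122 = 0.1115
R_total = 0.13 + 0.1115 + 2.84 + 0.24 + 0.032 = 3.353 m²·K/W
Q = A·ΔT/R = 115 × (17.8 − (-10.2)) / 3.353 = 960.2 W

960 W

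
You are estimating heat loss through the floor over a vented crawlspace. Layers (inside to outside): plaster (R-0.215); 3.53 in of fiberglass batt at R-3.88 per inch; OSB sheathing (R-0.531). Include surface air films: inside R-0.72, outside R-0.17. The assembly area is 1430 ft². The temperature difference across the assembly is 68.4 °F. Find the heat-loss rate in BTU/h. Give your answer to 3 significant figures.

3.53 × 3.88 = 13.7
R_total = 0.72 + 0.215 + 13.7 + 0.531 + 0.17 = 15.33 ft²·°F·h/BTU
Q = A·ΔT/R = 1430 × 68.4 / 15.33 = 6379 BTU/h

6380 BTU/h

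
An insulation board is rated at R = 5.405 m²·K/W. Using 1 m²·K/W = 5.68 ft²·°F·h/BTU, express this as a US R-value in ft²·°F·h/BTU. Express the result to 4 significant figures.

R_US = 5.405 × 5.68 = 30.7

30.70 ft²·°F·h/BTU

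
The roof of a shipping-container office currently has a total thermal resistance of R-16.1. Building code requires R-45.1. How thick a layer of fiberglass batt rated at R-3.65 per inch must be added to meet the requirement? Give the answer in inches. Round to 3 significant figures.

7.95 in

ΔR = 45.1 − 16.1 = 29 ft²·°F·h/BTU
L = ΔR / (R/in) = 29/3.65 = 7.945 in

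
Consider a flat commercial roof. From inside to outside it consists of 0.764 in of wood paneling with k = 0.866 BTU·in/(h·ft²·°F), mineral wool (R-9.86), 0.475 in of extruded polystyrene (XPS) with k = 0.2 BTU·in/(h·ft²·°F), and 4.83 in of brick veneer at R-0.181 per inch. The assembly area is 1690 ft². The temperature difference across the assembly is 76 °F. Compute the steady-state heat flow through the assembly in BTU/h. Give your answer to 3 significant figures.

9180 BTU/h

0.764/0.866 = 0.8822
0.475/0.2 = 2.375
4.83 × 0.181 = 0.8742
R_total = 0.8822 + 9.86 + 2.375 + 0.8742 = 13.99 ft²·°F·h/BTU
Q = A·ΔT/R = 1690 × 76 / 13.99 = 9180 BTU/h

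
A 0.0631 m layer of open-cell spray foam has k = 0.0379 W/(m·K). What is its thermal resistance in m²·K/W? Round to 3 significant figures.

1.66 m²·K/W

R = L/k = 0.0631/0.0379 = 1.665 m²·K/W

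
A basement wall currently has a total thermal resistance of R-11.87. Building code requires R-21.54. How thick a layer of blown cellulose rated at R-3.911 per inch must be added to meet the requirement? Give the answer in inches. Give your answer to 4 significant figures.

ΔR = 21.54 − 11.87 = 9.67 ft²·°F·h/BTU
L = ΔR / (R/in) = 9.67/3.911 = 2.4725 in

2.473 in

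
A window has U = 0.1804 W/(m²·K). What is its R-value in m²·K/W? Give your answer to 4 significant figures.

R = 1/U = 1/0.1804 = 5.5432

5.543 m²·K/W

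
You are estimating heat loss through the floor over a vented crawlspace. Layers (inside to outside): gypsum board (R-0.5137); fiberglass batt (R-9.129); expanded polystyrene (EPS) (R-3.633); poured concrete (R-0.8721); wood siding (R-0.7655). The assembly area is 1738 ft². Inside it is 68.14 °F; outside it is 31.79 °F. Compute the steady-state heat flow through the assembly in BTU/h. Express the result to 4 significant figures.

R_total = 0.5137 + 9.129 + 3.633 + 0.8721 + 0.7655 = 14.913 ft²·°F·h/BTU
Q = A·ΔT/R = 1738 × (68.14 − 31.79) / 14.913 = 4236.2 BTU/h

4236 BTU/h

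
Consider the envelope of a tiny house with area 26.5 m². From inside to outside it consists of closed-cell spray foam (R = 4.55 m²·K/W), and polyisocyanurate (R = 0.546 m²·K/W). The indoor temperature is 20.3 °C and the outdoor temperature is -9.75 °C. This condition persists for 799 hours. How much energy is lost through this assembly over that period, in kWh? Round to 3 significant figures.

125 kWh

R_total = 4.55 + 0.546 = 5.096 m²·K/W
Q = 26.5 × (20.3 − (-9.75)) / 5.096 = 156.3 W
E = 156.3 W × 799 h / 1000 = 124.9 kWh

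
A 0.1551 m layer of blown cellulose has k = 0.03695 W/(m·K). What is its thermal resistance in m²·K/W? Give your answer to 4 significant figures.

R = L/k = 0.1551/0.03695 = 4.1976 m²·K/W

4.198 m²·K/W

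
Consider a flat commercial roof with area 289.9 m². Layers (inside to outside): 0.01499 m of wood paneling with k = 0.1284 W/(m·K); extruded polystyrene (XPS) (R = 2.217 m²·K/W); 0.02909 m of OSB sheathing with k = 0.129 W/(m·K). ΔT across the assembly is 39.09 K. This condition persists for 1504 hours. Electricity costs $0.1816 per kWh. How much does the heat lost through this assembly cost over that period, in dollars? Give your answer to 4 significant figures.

0.01499/0.1284 = 0.11674
0.02909/0.129 = 0.2255
R_total = 0.11674 + 2.217 + 0.2255 = 2.5592 m²·K/W
Q = 289.9 × 39.09 / 2.5592 = 4427.9 W
E = 4427.9 W × 1504 h / 1000 = 6659.6 kWh
Cost = 6659.6 × 0.1816 = $1209.4

1209 dollars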